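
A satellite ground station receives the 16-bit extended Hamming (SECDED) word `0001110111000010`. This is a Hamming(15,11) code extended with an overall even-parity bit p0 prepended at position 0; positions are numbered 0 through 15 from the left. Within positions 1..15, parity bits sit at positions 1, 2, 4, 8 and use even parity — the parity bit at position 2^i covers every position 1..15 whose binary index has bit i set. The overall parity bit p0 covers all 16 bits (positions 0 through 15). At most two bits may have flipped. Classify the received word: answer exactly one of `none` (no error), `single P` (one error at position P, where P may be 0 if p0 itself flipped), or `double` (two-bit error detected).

s1: b1⊕b3⊕b5⊕b7⊕b9⊕b11⊕b13⊕b15 = 0⊕1⊕1⊕1⊕1⊕0⊕0⊕0 = 0
s2: b2⊕b3⊕b6⊕b7⊕b10⊕b11⊕b14⊕b15 = 0⊕1⊕0⊕1⊕0⊕0⊕1⊕0 = 1
s4: b4⊕b5⊕b6⊕b7⊕b12⊕b13⊕b14⊕b15 = 1⊕1⊕0⊕1⊕0⊕0⊕1⊕0 = 0
s8: b8⊕b9⊕b10⊕b11⊕b12⊕b13⊕b14⊕b15 = 1⊕1⊕0⊕0⊕0⊕0⊕1⊕0 = 1
Syndrome (s8...s1) = 1010 → position 10.
Overall parity (XOR of all 16 bits, including p0): 0⊕0⊕0⊕1⊕1⊕1⊕0⊕1⊕1⊕1⊕0⊕0⊕0⊕0⊕1⊕0 = 1
Overall=1, syndrome position=10 → single-bit error at position 10.

single 10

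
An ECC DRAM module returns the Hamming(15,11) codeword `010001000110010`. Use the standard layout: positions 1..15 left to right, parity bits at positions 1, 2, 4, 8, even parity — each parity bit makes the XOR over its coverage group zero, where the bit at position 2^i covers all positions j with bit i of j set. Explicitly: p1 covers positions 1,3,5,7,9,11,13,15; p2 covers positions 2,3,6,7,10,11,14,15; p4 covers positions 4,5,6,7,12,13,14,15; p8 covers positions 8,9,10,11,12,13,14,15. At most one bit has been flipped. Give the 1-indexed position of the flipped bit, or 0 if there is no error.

11

s1: b1⊕b3⊕b5⊕b7⊕b9⊕b11⊕b13⊕b15 = 0⊕0⊕0⊕0⊕0⊕1⊕0⊕0 = 1
s2: b2⊕b3⊕b6⊕b7⊕b10⊕b11⊕b14⊕b15 = 1⊕0⊕1⊕0⊕1⊕1⊕1⊕0 = 1
s4: b4⊕b5⊕b6⊕b7⊕b12⊕b13⊕b14⊕b15 = 0⊕0⊕1⊕0⊕0⊕0⊕1⊕0 = 0
s8: b8⊕b9⊕b10⊕b11⊕b12⊕b13⊕b14⊕b15 = 0⊕0⊕1⊕1⊕0⊕0⊕1⊕0 = 1
Syndrome (s8...s1) = 1011 → position 11.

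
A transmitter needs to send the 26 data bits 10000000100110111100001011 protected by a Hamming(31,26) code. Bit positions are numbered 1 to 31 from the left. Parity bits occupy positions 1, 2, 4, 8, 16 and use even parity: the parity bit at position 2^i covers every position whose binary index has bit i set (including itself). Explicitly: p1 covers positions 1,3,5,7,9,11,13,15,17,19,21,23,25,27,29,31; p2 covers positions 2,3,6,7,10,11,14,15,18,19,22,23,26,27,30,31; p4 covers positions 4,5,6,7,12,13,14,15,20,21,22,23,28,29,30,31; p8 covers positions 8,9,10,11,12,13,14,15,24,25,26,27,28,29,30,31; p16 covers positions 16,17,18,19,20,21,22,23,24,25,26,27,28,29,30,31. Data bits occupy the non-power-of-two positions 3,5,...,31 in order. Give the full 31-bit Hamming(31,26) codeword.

Place data bits at non-power-of-two positions: b3=1, b5=0, b6=0, b7=0, b9=0, b10=0, b11=0, b12=0, b13=1, b14=0, b15=0, b17=1, b18=1, b19=0, b20=1, b21=1, b22=1, b23=1, b24=0, b25=0, b26=0, b27=0, b28=1, b29=0, b30=1, b31=1.
p1 = XOR of data positions {3,5,7,9,11,13,15,17,19,21,23,25,27,29,31} = 1⊕0⊕0⊕0⊕0⊕1⊕0⊕1⊕0⊕1⊕1⊕0⊕0⊕0⊕1 = 0
p2 = XOR of data positions {3,6,7,10,11,14,15,18,19,22,23,26,27,30,31} = 1⊕0⊕0⊕0⊕0⊕0⊕0⊕1⊕0⊕1⊕1⊕0⊕0⊕1⊕1 = 0
p4 = XOR of data positions {5,6,7,12,13,14,15,20,21,22,23,28,29,30,31} = 0⊕0⊕0⊕0⊕1⊕0⊕0⊕1⊕1⊕1⊕1⊕1⊕0⊕1⊕1 = 0
p8 = XOR of data positions {9,10,11,12,13,14,15,24,25,26,27,28,29,30,31} = 0⊕0⊕0⊕0⊕1⊕0⊕0⊕0⊕0⊕0⊕0⊕1⊕0⊕1⊕1 = 0
p16 = XOR of data positions {17,18,19,20,21,22,23,24,25,26,27,28,29,30,31} = 1⊕1⊕0⊕1⊕1⊕1⊕1⊕0⊕0⊕0⊕0⊕1⊕0⊕1⊕1 = 1
Codeword b1..b31 = 0010000000001001110111100001011

0010000000001001110111100001011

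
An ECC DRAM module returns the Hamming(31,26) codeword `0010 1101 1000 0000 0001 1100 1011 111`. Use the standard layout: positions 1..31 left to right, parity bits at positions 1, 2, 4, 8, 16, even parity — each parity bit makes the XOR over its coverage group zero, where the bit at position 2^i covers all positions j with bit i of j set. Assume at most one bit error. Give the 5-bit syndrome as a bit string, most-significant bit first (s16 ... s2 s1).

10100

s1: b1⊕b3⊕b5⊕b7⊕b9⊕b11⊕b13⊕b15⊕b17⊕b19⊕b21⊕b23⊕b25⊕b27⊕b29⊕b31 = 0⊕1⊕1⊕0⊕1⊕0⊕0⊕0⊕0⊕0⊕1⊕0⊕1⊕1⊕1⊕1 = 0
s2: b2⊕b3⊕b6⊕b7⊕b10⊕b11⊕b14⊕b15⊕b18⊕b19⊕b22⊕b23⊕b26⊕b27⊕b30⊕b31 = 0⊕1⊕1⊕0⊕0⊕0⊕0⊕0⊕0⊕0⊕1⊕0⊕0⊕1⊕1⊕1 = 0
s4: b4⊕b5⊕b6⊕b7⊕b12⊕b13⊕b14⊕b15⊕b20⊕b21⊕b22⊕b23⊕b28⊕b29⊕b30⊕b31 = 0⊕1⊕1⊕0⊕0⊕0⊕0⊕0⊕1⊕1⊕1⊕0⊕1⊕1⊕1⊕1 = 1
s8: b8⊕b9⊕b10⊕b11⊕b12⊕b13⊕b14⊕b15⊕b24⊕b25⊕b26⊕b27⊕b28⊕b29⊕b30⊕b31 = 1⊕1⊕0⊕0⊕0⊕0⊕0⊕0⊕0⊕1⊕0⊕1⊕1⊕1⊕1⊕1 = 0
s16: b16⊕b17⊕b18⊕b19⊕b20⊕b21⊕b22⊕b23⊕b24⊕b25⊕b26⊕b27⊕b28⊕b29⊕b30⊕b31 = 0⊕0⊕0⊕0⊕1⊕1⊕1⊕0⊕0⊕1⊕0⊕1⊕1⊕1⊕1⊕1 = 1
Syndrome (s16...s1) = 10100 → position 20.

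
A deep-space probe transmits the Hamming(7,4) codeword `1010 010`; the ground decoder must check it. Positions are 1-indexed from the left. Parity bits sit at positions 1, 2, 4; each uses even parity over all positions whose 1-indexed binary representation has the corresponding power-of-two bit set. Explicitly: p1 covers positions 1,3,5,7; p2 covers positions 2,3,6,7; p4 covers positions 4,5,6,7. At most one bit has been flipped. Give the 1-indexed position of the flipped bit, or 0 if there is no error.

s1: b1⊕b3⊕b5⊕b7 = 1⊕1⊕0⊕0 = 0
s2: b2⊕b3⊕b6⊕b7 = 0⊕1⊕1⊕0 = 0
s4: b4⊕b5⊕b6⊕b7 = 0⊕0⊕1⊕0 = 1
Syndrome (s4...s1) = 100 → position 4.

4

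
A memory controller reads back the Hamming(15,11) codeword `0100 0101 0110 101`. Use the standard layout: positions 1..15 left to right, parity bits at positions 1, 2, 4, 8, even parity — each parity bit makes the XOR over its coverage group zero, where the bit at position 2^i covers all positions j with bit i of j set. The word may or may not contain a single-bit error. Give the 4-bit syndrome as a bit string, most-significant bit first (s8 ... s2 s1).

1111

s1: b1⊕b3⊕b5⊕b7⊕b9⊕b11⊕b13⊕b15 = 0⊕0⊕0⊕0⊕0⊕1⊕1⊕1 = 1
s2: b2⊕b3⊕b6⊕b7⊕b10⊕b11⊕b14⊕b15 = 1⊕0⊕1⊕0⊕1⊕1⊕0⊕1 = 1
s4: b4⊕b5⊕b6⊕b7⊕b12⊕b13⊕b14⊕b15 = 0⊕0⊕1⊕0⊕0⊕1⊕0⊕1 = 1
s8: b8⊕b9⊕b10⊕b11⊕b12⊕b13⊕b14⊕b15 = 1⊕0⊕1⊕1⊕0⊕1⊕0⊕1 = 1
Syndrome (s8...s1) = 1111 → position 15.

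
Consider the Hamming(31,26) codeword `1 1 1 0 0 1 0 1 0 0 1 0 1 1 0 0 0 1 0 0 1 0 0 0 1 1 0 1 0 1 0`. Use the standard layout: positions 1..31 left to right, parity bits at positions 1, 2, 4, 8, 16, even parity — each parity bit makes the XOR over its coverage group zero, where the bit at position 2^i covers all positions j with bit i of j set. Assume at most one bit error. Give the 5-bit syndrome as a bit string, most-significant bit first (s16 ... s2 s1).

00000

s1: b1⊕b3⊕b5⊕b7⊕b9⊕b11⊕b13⊕b15⊕b17⊕b19⊕b21⊕b23⊕b25⊕b27⊕b29⊕b31 = 1⊕1⊕0⊕0⊕0⊕1⊕1⊕0⊕0⊕0⊕1⊕0⊕1⊕0⊕0⊕0 = 0
s2: b2⊕b3⊕b6⊕b7⊕b10⊕b11⊕b14⊕b15⊕b18⊕b19⊕b22⊕b23⊕b26⊕b27⊕b30⊕b31 = 1⊕1⊕1⊕0⊕0⊕1⊕1⊕0⊕1⊕0⊕0⊕0⊕1⊕0⊕1⊕0 = 0
s4: b4⊕b5⊕b6⊕b7⊕b12⊕b13⊕b14⊕b15⊕b20⊕b21⊕b22⊕b23⊕b28⊕b29⊕b30⊕b31 = 0⊕0⊕1⊕0⊕0⊕1⊕1⊕0⊕0⊕1⊕0⊕0⊕1⊕0⊕1⊕0 = 0
s8: b8⊕b9⊕b10⊕b11⊕b12⊕b13⊕b14⊕b15⊕b24⊕b25⊕b26⊕b27⊕b28⊕b29⊕b30⊕b31 = 1⊕0⊕0⊕1⊕0⊕1⊕1⊕0⊕0⊕1⊕1⊕0⊕1⊕0⊕1⊕0 = 0
s16: b16⊕b17⊕b18⊕b19⊕b20⊕b21⊕b22⊕b23⊕b24⊕b25⊕b26⊕b27⊕b28⊕b29⊕b30⊕b31 = 0⊕0⊕1⊕0⊕0⊕1⊕0⊕0⊕0⊕1⊕1⊕0⊕1⊕0⊕1⊕0 = 0
Syndrome (s16...s1) = 00000 → position 0 (no error).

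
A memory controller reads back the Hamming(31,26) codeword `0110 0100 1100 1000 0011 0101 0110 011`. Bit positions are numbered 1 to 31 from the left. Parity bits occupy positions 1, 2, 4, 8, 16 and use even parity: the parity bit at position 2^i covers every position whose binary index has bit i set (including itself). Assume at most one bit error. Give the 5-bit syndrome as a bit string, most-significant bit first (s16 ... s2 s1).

00000

s1: b1⊕b3⊕b5⊕b7⊕b9⊕b11⊕b13⊕b15⊕b17⊕b19⊕b21⊕b23⊕b25⊕b27⊕b29⊕b31 = 0⊕1⊕0⊕0⊕1⊕0⊕1⊕0⊕0⊕1⊕0⊕0⊕0⊕1⊕0⊕1 = 0
s2: b2⊕b3⊕b6⊕b7⊕b10⊕b11⊕b14⊕b15⊕b18⊕b19⊕b22⊕b23⊕b26⊕b27⊕b30⊕b31 = 1⊕1⊕1⊕0⊕1⊕0⊕0⊕0⊕0⊕1⊕1⊕0⊕1⊕1⊕1⊕1 = 0
s4: b4⊕b5⊕b6⊕b7⊕b12⊕b13⊕b14⊕b15⊕b20⊕b21⊕b22⊕b23⊕b28⊕b29⊕b30⊕b31 = 0⊕0⊕1⊕0⊕0⊕1⊕0⊕0⊕1⊕0⊕1⊕0⊕0⊕0⊕1⊕1 = 0
s8: b8⊕b9⊕b10⊕b11⊕b12⊕b13⊕b14⊕b15⊕b24⊕b25⊕b26⊕b27⊕b28⊕b29⊕b30⊕b31 = 0⊕1⊕1⊕0⊕0⊕1⊕0⊕0⊕1⊕0⊕1⊕1⊕0⊕0⊕1⊕1 = 0
s16: b16⊕b17⊕b18⊕b19⊕b20⊕b21⊕b22⊕b23⊕b24⊕b25⊕b26⊕b27⊕b28⊕b29⊕b30⊕b31 = 0⊕0⊕0⊕1⊕1⊕0⊕1⊕0⊕1⊕0⊕1⊕1⊕0⊕0⊕1⊕1 = 0
Syndrome (s16...s1) = 00000 → position 0 (no error).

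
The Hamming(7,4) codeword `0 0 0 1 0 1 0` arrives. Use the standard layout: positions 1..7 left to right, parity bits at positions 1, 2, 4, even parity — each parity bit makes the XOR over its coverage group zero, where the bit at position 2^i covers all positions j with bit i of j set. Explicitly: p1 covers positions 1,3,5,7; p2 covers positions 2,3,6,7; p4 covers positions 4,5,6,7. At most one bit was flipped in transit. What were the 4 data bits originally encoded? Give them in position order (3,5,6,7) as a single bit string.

s1: b1⊕b3⊕b5⊕b7 = 0⊕0⊕0⊕0 = 0
s2: b2⊕b3⊕b6⊕b7 = 0⊕0⊕1⊕0 = 1
s4: b4⊕b5⊕b6⊕b7 = 1⊕0⊕1⊕0 = 0
Syndrome (s4...s1) = 010 → position 2.
Flip bit 2: corrected codeword = 0101010
Data bits at positions 3,5,6,7: 0010

0010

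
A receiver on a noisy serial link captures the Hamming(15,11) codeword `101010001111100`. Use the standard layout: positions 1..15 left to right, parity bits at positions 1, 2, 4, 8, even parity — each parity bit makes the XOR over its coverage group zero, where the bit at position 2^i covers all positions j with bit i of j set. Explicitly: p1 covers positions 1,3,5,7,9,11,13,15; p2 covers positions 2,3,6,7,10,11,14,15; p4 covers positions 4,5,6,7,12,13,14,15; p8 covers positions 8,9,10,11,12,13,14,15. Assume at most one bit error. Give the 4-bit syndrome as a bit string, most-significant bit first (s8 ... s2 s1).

s1: b1⊕b3⊕b5⊕b7⊕b9⊕b11⊕b13⊕b15 = 1⊕1⊕1⊕0⊕1⊕1⊕1⊕0 = 0
s2: b2⊕b3⊕b6⊕b7⊕b10⊕b11⊕b14⊕b15 = 0⊕1⊕0⊕0⊕1⊕1⊕0⊕0 = 1
s4: b4⊕b5⊕b6⊕b7⊕b12⊕b13⊕b14⊕b15 = 0⊕1⊕0⊕0⊕1⊕1⊕0⊕0 = 1
s8: b8⊕b9⊕b10⊕b11⊕b12⊕b13⊕b14⊕b15 = 0⊕1⊕1⊕1⊕1⊕1⊕0⊕0 = 1
Syndrome (s8...s1) = 1110 → position 14.

1110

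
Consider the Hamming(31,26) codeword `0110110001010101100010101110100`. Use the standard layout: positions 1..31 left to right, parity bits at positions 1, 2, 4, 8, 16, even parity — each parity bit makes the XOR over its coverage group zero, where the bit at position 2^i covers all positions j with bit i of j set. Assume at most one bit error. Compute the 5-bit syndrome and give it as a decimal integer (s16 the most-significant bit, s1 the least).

s1: b1⊕b3⊕b5⊕b7⊕b9⊕b11⊕b13⊕b15⊕b17⊕b19⊕b21⊕b23⊕b25⊕b27⊕b29⊕b31 = 0⊕1⊕1⊕0⊕0⊕0⊕0⊕0⊕1⊕0⊕1⊕1⊕1⊕1⊕1⊕0 = 0
s2: b2⊕b3⊕b6⊕b7⊕b10⊕b11⊕b14⊕b15⊕b18⊕b19⊕b22⊕b23⊕b26⊕b27⊕b30⊕b31 = 1⊕1⊕1⊕0⊕1⊕0⊕1⊕0⊕0⊕0⊕0⊕1⊕1⊕1⊕0⊕0 = 0
s4: b4⊕b5⊕b6⊕b7⊕b12⊕b13⊕b14⊕b15⊕b20⊕b21⊕b22⊕b23⊕b28⊕b29⊕b30⊕b31 = 0⊕1⊕1⊕0⊕1⊕0⊕1⊕0⊕0⊕1⊕0⊕1⊕0⊕1⊕0⊕0 = 1
s8: b8⊕b9⊕b10⊕b11⊕b12⊕b13⊕b14⊕b15⊕b24⊕b25⊕b26⊕b27⊕b28⊕b29⊕b30⊕b31 = 0⊕0⊕1⊕0⊕1⊕0⊕1⊕0⊕0⊕1⊕1⊕1⊕0⊕1⊕0⊕0 = 1
s16: b16⊕b17⊕b18⊕b19⊕b20⊕b21⊕b22⊕b23⊕b24⊕b25⊕b26⊕b27⊕b28⊕b29⊕b30⊕b31 = 1⊕1⊕0⊕0⊕0⊕1⊕0⊕1⊕0⊕1⊕1⊕1⊕0⊕1⊕0⊕0 = 0
Syndrome (s16...s1) = 01100 → position 12.

12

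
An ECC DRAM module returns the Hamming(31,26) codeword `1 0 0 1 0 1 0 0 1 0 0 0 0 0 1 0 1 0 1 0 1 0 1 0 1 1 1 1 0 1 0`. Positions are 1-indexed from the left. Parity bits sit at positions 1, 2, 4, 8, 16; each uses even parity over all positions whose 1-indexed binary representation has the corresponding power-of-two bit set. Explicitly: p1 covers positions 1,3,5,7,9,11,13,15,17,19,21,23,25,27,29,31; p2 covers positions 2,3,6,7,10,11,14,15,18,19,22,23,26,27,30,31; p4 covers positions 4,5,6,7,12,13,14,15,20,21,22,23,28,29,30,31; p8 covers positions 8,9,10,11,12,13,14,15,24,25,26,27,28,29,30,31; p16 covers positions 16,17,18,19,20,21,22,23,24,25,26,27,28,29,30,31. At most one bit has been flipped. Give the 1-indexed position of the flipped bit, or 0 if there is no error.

s1: b1⊕b3⊕b5⊕b7⊕b9⊕b11⊕b13⊕b15⊕b17⊕b19⊕b21⊕b23⊕b25⊕b27⊕b29⊕b31 = 1⊕0⊕0⊕0⊕1⊕0⊕0⊕1⊕1⊕1⊕1⊕1⊕1⊕1⊕0⊕0 = 1
s2: b2⊕b3⊕b6⊕b7⊕b10⊕b11⊕b14⊕b15⊕b18⊕b19⊕b22⊕b23⊕b26⊕b27⊕b30⊕b31 = 0⊕0⊕1⊕0⊕0⊕0⊕0⊕1⊕0⊕1⊕0⊕1⊕1⊕1⊕1⊕0 = 1
s4: b4⊕b5⊕b6⊕b7⊕b12⊕b13⊕b14⊕b15⊕b20⊕b21⊕b22⊕b23⊕b28⊕b29⊕b30⊕b31 = 1⊕0⊕1⊕0⊕0⊕0⊕0⊕1⊕0⊕1⊕0⊕1⊕1⊕0⊕1⊕0 = 1
s8: b8⊕b9⊕b10⊕b11⊕b12⊕b13⊕b14⊕b15⊕b24⊕b25⊕b26⊕b27⊕b28⊕b29⊕b30⊕b31 = 0⊕1⊕0⊕0⊕0⊕0⊕0⊕1⊕0⊕1⊕1⊕1⊕1⊕0⊕1⊕0 = 1
s16: b16⊕b17⊕b18⊕b19⊕b20⊕b21⊕b22⊕b23⊕b24⊕b25⊕b26⊕b27⊕b28⊕b29⊕b30⊕b31 = 0⊕1⊕0⊕1⊕0⊕1⊕0⊕1⊕0⊕1⊕1⊕1⊕1⊕0⊕1⊕0 = 1
Syndrome (s16...s1) = 11111 → position 31.

31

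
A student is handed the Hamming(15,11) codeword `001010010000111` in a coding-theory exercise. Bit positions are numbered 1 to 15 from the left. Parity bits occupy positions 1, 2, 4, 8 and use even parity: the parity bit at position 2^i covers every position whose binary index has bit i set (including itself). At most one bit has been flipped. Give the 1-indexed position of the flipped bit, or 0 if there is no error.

s1: b1⊕b3⊕b5⊕b7⊕b9⊕b11⊕b13⊕b15 = 0⊕1⊕1⊕0⊕0⊕0⊕1⊕1 = 0
s2: b2⊕b3⊕b6⊕b7⊕b10⊕b11⊕b14⊕b15 = 0⊕1⊕0⊕0⊕0⊕0⊕1⊕1 = 1
s4: b4⊕b5⊕b6⊕b7⊕b12⊕b13⊕b14⊕b15 = 0⊕1⊕0⊕0⊕0⊕1⊕1⊕1 = 0
s8: b8⊕b9⊕b10⊕b11⊕b12⊕b13⊕b14⊕b15 = 1⊕0⊕0⊕0⊕0⊕1⊕1⊕1 = 0
Syndrome (s8...s1) = 0010 → position 2.

2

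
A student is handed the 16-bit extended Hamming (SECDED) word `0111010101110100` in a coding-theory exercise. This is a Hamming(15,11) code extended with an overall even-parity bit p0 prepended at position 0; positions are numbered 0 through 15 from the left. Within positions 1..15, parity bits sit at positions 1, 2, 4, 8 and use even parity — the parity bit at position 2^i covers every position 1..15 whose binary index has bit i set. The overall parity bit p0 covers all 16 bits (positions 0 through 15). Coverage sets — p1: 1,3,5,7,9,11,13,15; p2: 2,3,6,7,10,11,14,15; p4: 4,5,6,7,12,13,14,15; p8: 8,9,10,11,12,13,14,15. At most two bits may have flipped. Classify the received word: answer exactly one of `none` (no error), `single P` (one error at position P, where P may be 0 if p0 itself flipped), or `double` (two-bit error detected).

s1: b1⊕b3⊕b5⊕b7⊕b9⊕b11⊕b13⊕b15 = 1⊕1⊕1⊕1⊕1⊕1⊕1⊕0 = 1
s2: b2⊕b3⊕b6⊕b7⊕b10⊕b11⊕b14⊕b15 = 1⊕1⊕0⊕1⊕1⊕1⊕0⊕0 = 1
s4: b4⊕b5⊕b6⊕b7⊕b12⊕b13⊕b14⊕b15 = 0⊕1⊕0⊕1⊕0⊕1⊕0⊕0 = 1
s8: b8⊕b9⊕b10⊕b11⊕b12⊕b13⊕b14⊕b15 = 0⊕1⊕1⊕1⊕0⊕1⊕0⊕0 = 0
Syndrome (s8...s1) = 0111 → position 7.
Overall parity (XOR of all 16 bits, including p0): 0⊕1⊕1⊕1⊕0⊕1⊕0⊕1⊕0⊕1⊕1⊕1⊕0⊕1⊕0⊕0 = 1
Overall=1, syndrome position=7 → single-bit error at position 7.

single 7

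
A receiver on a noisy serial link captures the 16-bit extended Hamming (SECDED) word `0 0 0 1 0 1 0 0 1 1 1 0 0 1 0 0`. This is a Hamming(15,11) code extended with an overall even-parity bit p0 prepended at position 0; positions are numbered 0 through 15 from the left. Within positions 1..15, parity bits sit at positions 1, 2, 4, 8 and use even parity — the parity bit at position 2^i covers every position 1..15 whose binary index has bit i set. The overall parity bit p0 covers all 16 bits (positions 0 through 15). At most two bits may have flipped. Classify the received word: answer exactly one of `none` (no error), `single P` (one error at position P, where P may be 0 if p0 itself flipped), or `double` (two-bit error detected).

none

s1: b1⊕b3⊕b5⊕b7⊕b9⊕b11⊕b13⊕b15 = 0⊕1⊕1⊕0⊕1⊕0⊕1⊕0 = 0
s2: b2⊕b3⊕b6⊕b7⊕b10⊕b11⊕b14⊕b15 = 0⊕1⊕0⊕0⊕1⊕0⊕0⊕0 = 0
s4: b4⊕b5⊕b6⊕b7⊕b12⊕b13⊕b14⊕b15 = 0⊕1⊕0⊕0⊕0⊕1⊕0⊕0 = 0
s8: b8⊕b9⊕b10⊕b11⊕b12⊕b13⊕b14⊕b15 = 1⊕1⊕1⊕0⊕0⊕1⊕0⊕0 = 0
Syndrome (s8...s1) = 0000 → position 0 (no error).
Overall parity (XOR of all 16 bits, including p0): 0⊕0⊕0⊕1⊕0⊕1⊕0⊕0⊕1⊕1⊕1⊕0⊕0⊕1⊕0⊕0 = 0
Overall=0, syndrome position=0 → no error.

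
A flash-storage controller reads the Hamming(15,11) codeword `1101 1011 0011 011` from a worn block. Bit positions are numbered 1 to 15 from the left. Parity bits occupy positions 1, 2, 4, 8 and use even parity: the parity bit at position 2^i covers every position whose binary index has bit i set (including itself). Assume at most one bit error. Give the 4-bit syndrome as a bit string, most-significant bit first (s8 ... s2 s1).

1011

s1: b1⊕b3⊕b5⊕b7⊕b9⊕b11⊕b13⊕b15 = 1⊕0⊕1⊕1⊕0⊕1⊕0⊕1 = 1
s2: b2⊕b3⊕b6⊕b7⊕b10⊕b11⊕b14⊕b15 = 1⊕0⊕0⊕1⊕0⊕1⊕1⊕1 = 1
s4: b4⊕b5⊕b6⊕b7⊕b12⊕b13⊕b14⊕b15 = 1⊕1⊕0⊕1⊕1⊕0⊕1⊕1 = 0
s8: b8⊕b9⊕b10⊕b11⊕b12⊕b13⊕b14⊕b15 = 1⊕0⊕0⊕1⊕1⊕0⊕1⊕1 = 1
Syndrome (s8...s1) = 1011 → position 11.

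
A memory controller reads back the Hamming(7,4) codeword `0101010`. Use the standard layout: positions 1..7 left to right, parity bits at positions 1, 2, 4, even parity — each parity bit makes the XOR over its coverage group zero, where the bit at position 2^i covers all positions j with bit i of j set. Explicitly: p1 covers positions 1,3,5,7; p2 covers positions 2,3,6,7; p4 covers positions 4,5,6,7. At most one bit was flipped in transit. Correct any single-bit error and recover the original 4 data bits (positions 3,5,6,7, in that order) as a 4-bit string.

0010

s1: b1⊕b3⊕b5⊕b7 = 0⊕0⊕0⊕0 = 0
s2: b2⊕b3⊕b6⊕b7 = 1⊕0⊕1⊕0 = 0
s4: b4⊕b5⊕b6⊕b7 = 1⊕0⊕1⊕0 = 0
Syndrome (s4...s1) = 000 → position 0 (no error).
No correction needed.
Data bits at positions 3,5,6,7: 0010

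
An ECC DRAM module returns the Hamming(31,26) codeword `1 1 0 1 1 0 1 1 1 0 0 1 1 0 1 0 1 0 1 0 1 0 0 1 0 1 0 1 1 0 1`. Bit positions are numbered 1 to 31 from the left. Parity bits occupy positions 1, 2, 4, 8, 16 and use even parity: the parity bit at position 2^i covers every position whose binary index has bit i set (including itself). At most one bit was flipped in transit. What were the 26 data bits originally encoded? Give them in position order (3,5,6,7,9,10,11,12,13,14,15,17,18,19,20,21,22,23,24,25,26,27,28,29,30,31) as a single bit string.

01011001101101010010101101

s1: b1⊕b3⊕b5⊕b7⊕b9⊕b11⊕b13⊕b15⊕b17⊕b19⊕b21⊕b23⊕b25⊕b27⊕b29⊕b31 = 1⊕0⊕1⊕1⊕1⊕0⊕1⊕1⊕1⊕1⊕1⊕0⊕0⊕0⊕1⊕1 = 1
s2: b2⊕b3⊕b6⊕b7⊕b10⊕b11⊕b14⊕b15⊕b18⊕b19⊕b22⊕b23⊕b26⊕b27⊕b30⊕b31 = 1⊕0⊕0⊕1⊕0⊕0⊕0⊕1⊕0⊕1⊕0⊕0⊕1⊕0⊕0⊕1 = 0
s4: b4⊕b5⊕b6⊕b7⊕b12⊕b13⊕b14⊕b15⊕b20⊕b21⊕b22⊕b23⊕b28⊕b29⊕b30⊕b31 = 1⊕1⊕0⊕1⊕1⊕1⊕0⊕1⊕0⊕1⊕0⊕0⊕1⊕1⊕0⊕1 = 0
s8: b8⊕b9⊕b10⊕b11⊕b12⊕b13⊕b14⊕b15⊕b24⊕b25⊕b26⊕b27⊕b28⊕b29⊕b30⊕b31 = 1⊕1⊕0⊕0⊕1⊕1⊕0⊕1⊕1⊕0⊕1⊕0⊕1⊕1⊕0⊕1 = 0
s16: b16⊕b17⊕b18⊕b19⊕b20⊕b21⊕b22⊕b23⊕b24⊕b25⊕b26⊕b27⊕b28⊕b29⊕b30⊕b31 = 0⊕1⊕0⊕1⊕0⊕1⊕0⊕0⊕1⊕0⊕1⊕0⊕1⊕1⊕0⊕1 = 0
Syndrome (s16...s1) = 00001 → position 1.
Flip bit 1: corrected codeword = 0101101110011010101010010101101
Data bits at positions 3,5,6,7,9,10,11,12,13,14,15,17,18,19,20,21,22,23,24,25,26,27,28,29,30,31: 01011001101101010010101101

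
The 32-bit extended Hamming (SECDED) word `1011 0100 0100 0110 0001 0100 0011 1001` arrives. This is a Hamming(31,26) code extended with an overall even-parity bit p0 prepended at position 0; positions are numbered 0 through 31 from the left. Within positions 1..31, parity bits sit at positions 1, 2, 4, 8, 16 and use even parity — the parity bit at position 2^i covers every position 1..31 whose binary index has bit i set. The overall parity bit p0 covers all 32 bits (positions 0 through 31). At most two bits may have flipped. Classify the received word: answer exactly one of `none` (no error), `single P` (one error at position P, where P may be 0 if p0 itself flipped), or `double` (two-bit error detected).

single 10

s1: b1⊕b3⊕b5⊕b7⊕b9⊕b11⊕b13⊕b15⊕b17⊕b19⊕b21⊕b23⊕b25⊕b27⊕b29⊕b31 = 0⊕1⊕1⊕0⊕1⊕0⊕1⊕0⊕0⊕1⊕1⊕0⊕0⊕1⊕0⊕1 = 0
s2: b2⊕b3⊕b6⊕b7⊕b10⊕b11⊕b14⊕b15⊕b18⊕b19⊕b22⊕b23⊕b26⊕b27⊕b30⊕b31 = 1⊕1⊕0⊕0⊕0⊕0⊕1⊕0⊕0⊕1⊕0⊕0⊕1⊕1⊕0⊕1 = 1
s4: b4⊕b5⊕b6⊕b7⊕b12⊕b13⊕b14⊕b15⊕b20⊕b21⊕b22⊕b23⊕b28⊕b29⊕b30⊕b31 = 0⊕1⊕0⊕0⊕0⊕1⊕1⊕0⊕0⊕1⊕0⊕0⊕1⊕0⊕0⊕1 = 0
s8: b8⊕b9⊕b10⊕b11⊕b12⊕b13⊕b14⊕b15⊕b24⊕b25⊕b26⊕b27⊕b28⊕b29⊕b30⊕b31 = 0⊕1⊕0⊕0⊕0⊕1⊕1⊕0⊕0⊕0⊕1⊕1⊕1⊕0⊕0⊕1 = 1
s16: b16⊕b17⊕b18⊕b19⊕b20⊕b21⊕b22⊕b23⊕b24⊕b25⊕b26⊕b27⊕b28⊕b29⊕b30⊕b31 = 0⊕0⊕0⊕1⊕0⊕1⊕0⊕0⊕0⊕0⊕1⊕1⊕1⊕0⊕0⊕1 = 0
Syndrome (s16...s1) = 01010 → position 10.
Overall parity (XOR of all 32 bits, including p0): 1⊕0⊕1⊕1⊕0⊕1⊕0⊕0⊕0⊕1⊕0⊕0⊕0⊕1⊕1⊕0⊕0⊕0⊕0⊕1⊕0⊕1⊕0⊕0⊕0⊕0⊕1⊕1⊕1⊕0⊕0⊕1 = 1
Overall=1, syndrome position=10 → single-bit error at position 10.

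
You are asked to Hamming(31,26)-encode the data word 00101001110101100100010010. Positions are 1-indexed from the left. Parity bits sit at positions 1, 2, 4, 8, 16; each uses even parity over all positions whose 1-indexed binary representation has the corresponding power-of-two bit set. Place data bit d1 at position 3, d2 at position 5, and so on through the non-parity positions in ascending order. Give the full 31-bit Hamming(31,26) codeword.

0001010010011100101100100010010

Place data bits at non-power-of-two positions: b3=0, b5=0, b6=1, b7=0, b9=1, b10=0, b11=0, b12=1, b13=1, b14=1, b15=0, b17=1, b18=0, b19=1, b20=1, b21=0, b22=0, b23=1, b24=0, b25=0, b26=0, b27=1, b28=0, b29=0, b30=1, b31=0.
p1 = XOR of data positions {3,5,7,9,11,13,15,17,19,21,23,25,27,29,31} = 0⊕0⊕0⊕1⊕0⊕1⊕0⊕1⊕1⊕0⊕1⊕0⊕1⊕0⊕0 = 0
p2 = XOR of data positions {3,6,7,10,11,14,15,18,19,22,23,26,27,30,31} = 0⊕1⊕0⊕0⊕0⊕1⊕0⊕0⊕1⊕0⊕1⊕0⊕1⊕1⊕0 = 0
p4 = XOR of data positions {5,6,7,12,13,14,15,20,21,22,23,28,29,30,31} = 0⊕1⊕0⊕1⊕1⊕1⊕0⊕1⊕0⊕0⊕1⊕0⊕0⊕1⊕0 = 1
p8 = XOR of data positions {9,10,11,12,13,14,15,24,25,26,27,28,29,30,31} = 1⊕0⊕0⊕1⊕1⊕1⊕0⊕0⊕0⊕0⊕1⊕0⊕0⊕1⊕0 = 0
p16 = XOR of data positions {17,18,19,20,21,22,23,24,25,26,27,28,29,30,31} = 1⊕0⊕1⊕1⊕0⊕0⊕1⊕0⊕0⊕0⊕1⊕0⊕0⊕1⊕0 = 0
Codeword b1..b31 = 0001010010011100101100100010010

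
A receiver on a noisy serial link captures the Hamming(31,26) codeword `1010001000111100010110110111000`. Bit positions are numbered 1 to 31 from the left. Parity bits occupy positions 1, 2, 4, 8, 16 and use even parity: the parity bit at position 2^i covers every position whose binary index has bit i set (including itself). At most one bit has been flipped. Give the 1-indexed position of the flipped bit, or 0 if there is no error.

s1: b1⊕b3⊕b5⊕b7⊕b9⊕b11⊕b13⊕b15⊕b17⊕b19⊕b21⊕b23⊕b25⊕b27⊕b29⊕b31 = 1⊕1⊕0⊕1⊕0⊕1⊕1⊕0⊕0⊕0⊕1⊕1⊕0⊕1⊕0⊕0 = 0
s2: b2⊕b3⊕b6⊕b7⊕b10⊕b11⊕b14⊕b15⊕b18⊕b19⊕b22⊕b23⊕b26⊕b27⊕b30⊕b31 = 0⊕1⊕0⊕1⊕0⊕1⊕1⊕0⊕1⊕0⊕0⊕1⊕1⊕1⊕0⊕0 = 0
s4: b4⊕b5⊕b6⊕b7⊕b12⊕b13⊕b14⊕b15⊕b20⊕b21⊕b22⊕b23⊕b28⊕b29⊕b30⊕b31 = 0⊕0⊕0⊕1⊕1⊕1⊕1⊕0⊕1⊕1⊕0⊕1⊕1⊕0⊕0⊕0 = 0
s8: b8⊕b9⊕b10⊕b11⊕b12⊕b13⊕b14⊕b15⊕b24⊕b25⊕b26⊕b27⊕b28⊕b29⊕b30⊕b31 = 0⊕0⊕0⊕1⊕1⊕1⊕1⊕0⊕1⊕0⊕1⊕1⊕1⊕0⊕0⊕0 = 0
s16: b16⊕b17⊕b18⊕b19⊕b20⊕b21⊕b22⊕b23⊕b24⊕b25⊕b26⊕b27⊕b28⊕b29⊕b30⊕b31 = 0⊕0⊕1⊕0⊕1⊕1⊕0⊕1⊕1⊕0⊕1⊕1⊕1⊕0⊕0⊕0 = 0
Syndrome (s16...s1) = 00000 → position 0 (no error).

0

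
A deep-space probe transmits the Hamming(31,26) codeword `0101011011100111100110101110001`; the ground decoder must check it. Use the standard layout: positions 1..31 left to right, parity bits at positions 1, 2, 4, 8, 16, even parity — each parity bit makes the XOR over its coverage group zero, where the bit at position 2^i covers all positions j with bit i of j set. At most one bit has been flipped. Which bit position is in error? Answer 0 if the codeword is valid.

30

s1: b1⊕b3⊕b5⊕b7⊕b9⊕b11⊕b13⊕b15⊕b17⊕b19⊕b21⊕b23⊕b25⊕b27⊕b29⊕b31 = 0⊕0⊕0⊕1⊕1⊕1⊕0⊕1⊕1⊕0⊕1⊕1⊕1⊕1⊕0⊕1 = 0
s2: b2⊕b3⊕b6⊕b7⊕b10⊕b11⊕b14⊕b15⊕b18⊕b19⊕b22⊕b23⊕b26⊕b27⊕b30⊕b31 = 1⊕0⊕1⊕1⊕1⊕1⊕1⊕1⊕0⊕0⊕0⊕1⊕1⊕1⊕0⊕1 = 1
s4: b4⊕b5⊕b6⊕b7⊕b12⊕b13⊕b14⊕b15⊕b20⊕b21⊕b22⊕b23⊕b28⊕b29⊕b30⊕b31 = 1⊕0⊕1⊕1⊕0⊕0⊕1⊕1⊕1⊕1⊕0⊕1⊕0⊕0⊕0⊕1 = 1
s8: b8⊕b9⊕b10⊕b11⊕b12⊕b13⊕b14⊕b15⊕b24⊕b25⊕b26⊕b27⊕b28⊕b29⊕b30⊕b31 = 0⊕1⊕1⊕1⊕0⊕0⊕1⊕1⊕0⊕1⊕1⊕1⊕0⊕0⊕0⊕1 = 1
s16: b16⊕b17⊕b18⊕b19⊕b20⊕b21⊕b22⊕b23⊕b24⊕b25⊕b26⊕b27⊕b28⊕b29⊕b30⊕b31 = 1⊕1⊕0⊕0⊕1⊕1⊕0⊕1⊕0⊕1⊕1⊕1⊕0⊕0⊕0⊕1 = 1
Syndrome (s16...s1) = 11110 → position 30.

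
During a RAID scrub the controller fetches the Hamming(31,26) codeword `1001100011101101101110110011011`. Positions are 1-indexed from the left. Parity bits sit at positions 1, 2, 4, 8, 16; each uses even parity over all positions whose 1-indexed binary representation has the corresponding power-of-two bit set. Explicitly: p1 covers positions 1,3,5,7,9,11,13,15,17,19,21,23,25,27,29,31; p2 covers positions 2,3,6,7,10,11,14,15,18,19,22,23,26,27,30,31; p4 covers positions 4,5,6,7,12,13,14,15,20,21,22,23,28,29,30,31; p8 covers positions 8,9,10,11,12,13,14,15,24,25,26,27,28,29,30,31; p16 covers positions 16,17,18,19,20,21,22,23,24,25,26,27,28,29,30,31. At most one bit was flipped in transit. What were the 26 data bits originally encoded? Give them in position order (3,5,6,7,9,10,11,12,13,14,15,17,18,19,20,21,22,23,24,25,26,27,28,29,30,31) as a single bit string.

01001110110001110110011011

s1: b1⊕b3⊕b5⊕b7⊕b9⊕b11⊕b13⊕b15⊕b17⊕b19⊕b21⊕b23⊕b25⊕b27⊕b29⊕b31 = 1⊕0⊕1⊕0⊕1⊕1⊕1⊕0⊕1⊕1⊕1⊕1⊕0⊕1⊕0⊕1 = 1
s2: b2⊕b3⊕b6⊕b7⊕b10⊕b11⊕b14⊕b15⊕b18⊕b19⊕b22⊕b23⊕b26⊕b27⊕b30⊕b31 = 0⊕0⊕0⊕0⊕1⊕1⊕1⊕0⊕0⊕1⊕0⊕1⊕0⊕1⊕1⊕1 = 0
s4: b4⊕b5⊕b6⊕b7⊕b12⊕b13⊕b14⊕b15⊕b20⊕b21⊕b22⊕b23⊕b28⊕b29⊕b30⊕b31 = 1⊕1⊕0⊕0⊕0⊕1⊕1⊕0⊕1⊕1⊕0⊕1⊕1⊕0⊕1⊕1 = 0
s8: b8⊕b9⊕b10⊕b11⊕b12⊕b13⊕b14⊕b15⊕b24⊕b25⊕b26⊕b27⊕b28⊕b29⊕b30⊕b31 = 0⊕1⊕1⊕1⊕0⊕1⊕1⊕0⊕1⊕0⊕0⊕1⊕1⊕0⊕1⊕1 = 0
s16: b16⊕b17⊕b18⊕b19⊕b20⊕b21⊕b22⊕b23⊕b24⊕b25⊕b26⊕b27⊕b28⊕b29⊕b30⊕b31 = 1⊕1⊕0⊕1⊕1⊕1⊕0⊕1⊕1⊕0⊕0⊕1⊕1⊕0⊕1⊕1 = 1
Syndrome (s16...s1) = 10001 → position 17.
Flip bit 17: corrected codeword = 1001100011101101001110110011011
Data bits at positions 3,5,6,7,9,10,11,12,13,14,15,17,18,19,20,21,22,23,24,25,26,27,28,29,30,31: 01001110110001110110011011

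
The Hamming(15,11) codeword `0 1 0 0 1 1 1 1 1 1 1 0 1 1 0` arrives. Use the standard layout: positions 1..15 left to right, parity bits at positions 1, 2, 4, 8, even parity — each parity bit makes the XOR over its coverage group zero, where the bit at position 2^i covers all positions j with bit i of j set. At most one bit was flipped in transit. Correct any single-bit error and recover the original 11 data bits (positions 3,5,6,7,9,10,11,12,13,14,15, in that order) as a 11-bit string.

s1: b1⊕b3⊕b5⊕b7⊕b9⊕b11⊕b13⊕b15 = 0⊕0⊕1⊕1⊕1⊕1⊕1⊕0 = 1
s2: b2⊕b3⊕b6⊕b7⊕b10⊕b11⊕b14⊕b15 = 1⊕0⊕1⊕1⊕1⊕1⊕1⊕0 = 0
s4: b4⊕b5⊕b6⊕b7⊕b12⊕b13⊕b14⊕b15 = 0⊕1⊕1⊕1⊕0⊕1⊕1⊕0 = 1
s8: b8⊕b9⊕b10⊕b11⊕b12⊕b13⊕b14⊕b15 = 1⊕1⊕1⊕1⊕0⊕1⊕1⊕0 = 0
Syndrome (s8...s1) = 0101 → position 5.
Flip bit 5: corrected codeword = 010001111110110
Data bits at positions 3,5,6,7,9,10,11,12,13,14,15: 00111110110

00111110110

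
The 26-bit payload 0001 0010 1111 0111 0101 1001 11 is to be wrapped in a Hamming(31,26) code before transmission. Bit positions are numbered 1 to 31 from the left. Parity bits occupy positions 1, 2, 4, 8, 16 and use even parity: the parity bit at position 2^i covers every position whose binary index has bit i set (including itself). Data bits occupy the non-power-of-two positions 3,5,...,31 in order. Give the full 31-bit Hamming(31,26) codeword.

1100001100101110101110101100111

Place data bits at non-power-of-two positions: b3=0, b5=0, b6=0, b7=1, b9=0, b10=0, b11=1, b12=0, b13=1, b14=1, b15=1, b17=1, b18=0, b19=1, b20=1, b21=1, b22=0, b23=1, b24=0, b25=1, b26=1, b27=0, b28=0, b29=1, b30=1, b31=1.
p1 = XOR of data positions {3,5,7,9,11,13,15,17,19,21,23,25,27,29,31} = 0⊕0⊕1⊕0⊕1⊕1⊕1⊕1⊕1⊕1⊕1⊕1⊕0⊕1⊕1 = 1
p2 = XOR of data positions {3,6,7,10,11,14,15,18,19,22,23,26,27,30,31} = 0⊕0⊕1⊕0⊕1⊕1⊕1⊕0⊕1⊕0⊕1⊕1⊕0⊕1⊕1 = 1
p4 = XOR of data positions {5,6,7,12,13,14,15,20,21,22,23,28,29,30,31} = 0⊕0⊕1⊕0⊕1⊕1⊕1⊕1⊕1⊕0⊕1⊕0⊕1⊕1⊕1 = 0
p8 = XOR of data positions {9,10,11,12,13,14,15,24,25,26,27,28,29,30,31} = 0⊕0⊕1⊕0⊕1⊕1⊕1⊕0⊕1⊕1⊕0⊕0⊕1⊕1⊕1 = 1
p16 = XOR of data positions {17,18,19,20,21,22,23,24,25,26,27,28,29,30,31} = 1⊕0⊕1⊕1⊕1⊕0⊕1⊕0⊕1⊕1⊕0⊕0⊕1⊕1⊕1 = 0
Codeword b1..b31 = 1100001100101110101110101100111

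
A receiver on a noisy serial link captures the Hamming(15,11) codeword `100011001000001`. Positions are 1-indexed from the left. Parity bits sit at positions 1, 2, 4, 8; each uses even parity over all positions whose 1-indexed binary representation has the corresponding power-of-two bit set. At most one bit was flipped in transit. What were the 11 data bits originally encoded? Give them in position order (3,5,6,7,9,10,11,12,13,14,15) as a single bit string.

01101000001

s1: b1⊕b3⊕b5⊕b7⊕b9⊕b11⊕b13⊕b15 = 1⊕0⊕1⊕0⊕1⊕0⊕0⊕1 = 0
s2: b2⊕b3⊕b6⊕b7⊕b10⊕b11⊕b14⊕b15 = 0⊕0⊕1⊕0⊕0⊕0⊕0⊕1 = 0
s4: b4⊕b5⊕b6⊕b7⊕b12⊕b13⊕b14⊕b15 = 0⊕1⊕1⊕0⊕0⊕0⊕0⊕1 = 1
s8: b8⊕b9⊕b10⊕b11⊕b12⊕b13⊕b14⊕b15 = 0⊕1⊕0⊕0⊕0⊕0⊕0⊕1 = 0
Syndrome (s8...s1) = 0100 → position 4.
Flip bit 4: corrected codeword = 100111001000001
Data bits at positions 3,5,6,7,9,10,11,12,13,14,15: 01101000001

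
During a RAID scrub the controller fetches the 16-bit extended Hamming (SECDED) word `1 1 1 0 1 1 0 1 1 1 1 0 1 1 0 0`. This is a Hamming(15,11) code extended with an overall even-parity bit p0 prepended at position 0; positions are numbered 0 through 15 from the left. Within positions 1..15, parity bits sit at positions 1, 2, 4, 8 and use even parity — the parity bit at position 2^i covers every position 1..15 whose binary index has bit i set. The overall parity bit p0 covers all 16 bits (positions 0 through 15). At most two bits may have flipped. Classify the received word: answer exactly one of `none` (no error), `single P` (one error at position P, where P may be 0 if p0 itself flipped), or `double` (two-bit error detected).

s1: b1⊕b3⊕b5⊕b7⊕b9⊕b11⊕b13⊕b15 = 1⊕0⊕1⊕1⊕1⊕0⊕1⊕0 = 1
s2: b2⊕b3⊕b6⊕b7⊕b10⊕b11⊕b14⊕b15 = 1⊕0⊕0⊕1⊕1⊕0⊕0⊕0 = 1
s4: b4⊕b5⊕b6⊕b7⊕b12⊕b13⊕b14⊕b15 = 1⊕1⊕0⊕1⊕1⊕1⊕0⊕0 = 1
s8: b8⊕b9⊕b10⊕b11⊕b12⊕b13⊕b14⊕b15 = 1⊕1⊕1⊕0⊕1⊕1⊕0⊕0 = 1
Syndrome (s8...s1) = 1111 → position 15.
Overall parity (XOR of all 16 bits, including p0): 1⊕1⊕1⊕0⊕1⊕1⊕0⊕1⊕1⊕1⊕1⊕0⊕1⊕1⊕0⊕0 = 1
Overall=1, syndrome position=15 → single-bit error at position 15.

single 15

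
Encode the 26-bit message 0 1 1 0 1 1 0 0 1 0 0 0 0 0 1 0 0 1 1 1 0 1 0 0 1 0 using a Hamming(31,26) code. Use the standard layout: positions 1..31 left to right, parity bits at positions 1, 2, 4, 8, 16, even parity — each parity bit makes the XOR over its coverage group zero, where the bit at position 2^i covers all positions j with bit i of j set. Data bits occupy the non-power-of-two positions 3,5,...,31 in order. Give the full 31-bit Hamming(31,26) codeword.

Place data bits at non-power-of-two positions: b3=0, b5=1, b6=1, b7=0, b9=1, b10=1, b11=0, b12=0, b13=1, b14=0, b15=0, b17=0, b18=0, b19=0, b20=1, b21=0, b22=0, b23=1, b24=1, b25=1, b26=0, b27=1, b28=0, b29=0, b30=1, b31=0.
p1 = XOR of data positions {3,5,7,9,11,13,15,17,19,21,23,25,27,29,31} = 0⊕1⊕0⊕1⊕0⊕1⊕0⊕0⊕0⊕0⊕1⊕1⊕1⊕0⊕0 = 0
p2 = XOR of data positions {3,6,7,10,11,14,15,18,19,22,23,26,27,30,31} = 0⊕1⊕0⊕1⊕0⊕0⊕0⊕0⊕0⊕0⊕1⊕0⊕1⊕1⊕0 = 1
p4 = XOR of data positions {5,6,7,12,13,14,15,20,21,22,23,28,29,30,31} = 1⊕1⊕0⊕0⊕1⊕0⊕0⊕1⊕0⊕0⊕1⊕0⊕0⊕1⊕0 = 0
p8 = XOR of data positions {9,10,11,12,13,14,15,24,25,26,27,28,29,30,31} = 1⊕1⊕0⊕0⊕1⊕0⊕0⊕1⊕1⊕0⊕1⊕0⊕0⊕1⊕0 = 1
p16 = XOR of data positions {17,18,19,20,21,22,23,24,25,26,27,28,29,30,31} = 0⊕0⊕0⊕1⊕0⊕0⊕1⊕1⊕1⊕0⊕1⊕0⊕0⊕1⊕0 = 0
Codeword b1..b31 = 0100110111001000000100111010010

0100110111001000000100111010010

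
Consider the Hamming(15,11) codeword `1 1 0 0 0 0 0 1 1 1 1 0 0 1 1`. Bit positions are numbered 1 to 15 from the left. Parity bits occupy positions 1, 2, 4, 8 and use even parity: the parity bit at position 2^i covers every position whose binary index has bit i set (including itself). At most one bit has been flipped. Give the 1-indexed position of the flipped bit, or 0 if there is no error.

s1: b1⊕b3⊕b5⊕b7⊕b9⊕b11⊕b13⊕b15 = 1⊕0⊕0⊕0⊕1⊕1⊕0⊕1 = 0
s2: b2⊕b3⊕b6⊕b7⊕b10⊕b11⊕b14⊕b15 = 1⊕0⊕0⊕0⊕1⊕1⊕1⊕1 = 1
s4: b4⊕b5⊕b6⊕b7⊕b12⊕b13⊕b14⊕b15 = 0⊕0⊕0⊕0⊕0⊕0⊕1⊕1 = 0
s8: b8⊕b9⊕b10⊕b11⊕b12⊕b13⊕b14⊕b15 = 1⊕1⊕1⊕1⊕0⊕0⊕1⊕1 = 0
Syndrome (s8...s1) = 0010 → position 2.

2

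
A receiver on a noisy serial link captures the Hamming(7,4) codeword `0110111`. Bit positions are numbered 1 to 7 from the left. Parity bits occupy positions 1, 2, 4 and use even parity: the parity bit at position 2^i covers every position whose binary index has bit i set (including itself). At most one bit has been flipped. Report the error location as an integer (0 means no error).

5

s1: b1⊕b3⊕b5⊕b7 = 0⊕1⊕1⊕1 = 1
s2: b2⊕b3⊕b6⊕b7 = 1⊕1⊕1⊕1 = 0
s4: b4⊕b5⊕b6⊕b7 = 0⊕1⊕1⊕1 = 1
Syndrome (s4...s1) = 101 → position 5.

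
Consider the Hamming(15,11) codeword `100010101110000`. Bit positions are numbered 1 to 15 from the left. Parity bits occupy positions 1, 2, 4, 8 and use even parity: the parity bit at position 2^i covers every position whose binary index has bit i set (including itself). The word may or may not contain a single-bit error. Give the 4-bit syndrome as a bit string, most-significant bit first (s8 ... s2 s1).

s1: b1⊕b3⊕b5⊕b7⊕b9⊕b11⊕b13⊕b15 = 1⊕0⊕1⊕1⊕1⊕1⊕0⊕0 = 1
s2: b2⊕b3⊕b6⊕b7⊕b10⊕b11⊕b14⊕b15 = 0⊕0⊕0⊕1⊕1⊕1⊕0⊕0 = 1
s4: b4⊕b5⊕b6⊕b7⊕b12⊕b13⊕b14⊕b15 = 0⊕1⊕0⊕1⊕0⊕0⊕0⊕0 = 0
s8: b8⊕b9⊕b10⊕b11⊕b12⊕b13⊕b14⊕b15 = 0⊕1⊕1⊕1⊕0⊕0⊕0⊕0 = 1
Syndrome (s8...s1) = 1011 → position 11.

1011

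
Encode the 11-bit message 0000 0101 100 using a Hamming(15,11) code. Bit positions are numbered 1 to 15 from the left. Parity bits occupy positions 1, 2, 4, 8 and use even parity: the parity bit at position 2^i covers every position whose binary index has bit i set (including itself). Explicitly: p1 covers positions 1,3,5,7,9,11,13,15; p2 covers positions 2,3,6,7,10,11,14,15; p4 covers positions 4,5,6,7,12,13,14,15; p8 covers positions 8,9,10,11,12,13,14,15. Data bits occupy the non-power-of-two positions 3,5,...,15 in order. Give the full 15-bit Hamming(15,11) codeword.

110000010101100

Place data bits at non-power-of-two positions: b3=0, b5=0, b6=0, b7=0, b9=0, b10=1, b11=0, b12=1, b13=1, b14=0, b15=0.
p1 = XOR of data positions {3,5,7,9,11,13,15} = 0⊕0⊕0⊕0⊕0⊕1⊕0 = 1
p2 = XOR of data positions {3,6,7,10,11,14,15} = 0⊕0⊕0⊕1⊕0⊕0⊕0 = 1
p4 = XOR of data positions {5,6,7,12,13,14,15} = 0⊕0⊕0⊕1⊕1⊕0⊕0 = 0
p8 = XOR of data positions {9,10,11,12,13,14,15} = 0⊕1⊕0⊕1⊕1⊕0⊕0 = 1
Codeword b1..b15 = 110000010101100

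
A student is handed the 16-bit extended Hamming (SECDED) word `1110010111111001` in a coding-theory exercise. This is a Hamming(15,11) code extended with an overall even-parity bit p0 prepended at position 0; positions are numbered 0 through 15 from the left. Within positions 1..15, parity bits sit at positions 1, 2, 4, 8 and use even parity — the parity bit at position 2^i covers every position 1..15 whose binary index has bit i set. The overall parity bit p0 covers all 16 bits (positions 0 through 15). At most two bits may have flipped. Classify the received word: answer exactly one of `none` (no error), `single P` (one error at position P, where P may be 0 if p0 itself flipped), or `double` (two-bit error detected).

single 2

s1: b1⊕b3⊕b5⊕b7⊕b9⊕b11⊕b13⊕b15 = 1⊕0⊕1⊕1⊕1⊕1⊕0⊕1 = 0
s2: b2⊕b3⊕b6⊕b7⊕b10⊕b11⊕b14⊕b15 = 1⊕0⊕0⊕1⊕1⊕1⊕0⊕1 = 1
s4: b4⊕b5⊕b6⊕b7⊕b12⊕b13⊕b14⊕b15 = 0⊕1⊕0⊕1⊕1⊕0⊕0⊕1 = 0
s8: b8⊕b9⊕b10⊕b11⊕b12⊕b13⊕b14⊕b15 = 1⊕1⊕1⊕1⊕1⊕0⊕0⊕1 = 0
Syndrome (s8...s1) = 0010 → position 2.
Overall parity (XOR of all 16 bits, including p0): 1⊕1⊕1⊕0⊕0⊕1⊕0⊕1⊕1⊕1⊕1⊕1⊕1⊕0⊕0⊕1 = 1
Overall=1, syndrome position=2 → single-bit error at position 2.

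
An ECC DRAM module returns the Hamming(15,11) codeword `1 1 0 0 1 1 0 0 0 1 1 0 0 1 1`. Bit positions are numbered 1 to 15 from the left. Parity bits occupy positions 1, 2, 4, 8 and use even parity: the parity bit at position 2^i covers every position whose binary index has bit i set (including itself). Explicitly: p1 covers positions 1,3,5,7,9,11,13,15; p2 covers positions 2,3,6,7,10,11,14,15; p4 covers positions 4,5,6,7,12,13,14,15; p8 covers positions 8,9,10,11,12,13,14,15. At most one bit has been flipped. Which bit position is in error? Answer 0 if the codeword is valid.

0

s1: b1⊕b3⊕b5⊕b7⊕b9⊕b11⊕b13⊕b15 = 1⊕0⊕1⊕0⊕0⊕1⊕0⊕1 = 0
s2: b2⊕b3⊕b6⊕b7⊕b10⊕b11⊕b14⊕b15 = 1⊕0⊕1⊕0⊕1⊕1⊕1⊕1 = 0
s4: b4⊕b5⊕b6⊕b7⊕b12⊕b13⊕b14⊕b15 = 0⊕1⊕1⊕0⊕0⊕0⊕1⊕1 = 0
s8: b8⊕b9⊕b10⊕b11⊕b12⊕b13⊕b14⊕b15 = 0⊕0⊕1⊕1⊕0⊕0⊕1⊕1 = 0
Syndrome (s8...s1) = 0000 → position 0 (no error).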